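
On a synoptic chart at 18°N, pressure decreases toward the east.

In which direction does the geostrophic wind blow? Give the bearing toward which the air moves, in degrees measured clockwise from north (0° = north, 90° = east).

180°

The pressure-gradient force points toward the east (bearing 090°).
Geostrophic balance: in the Northern Hemisphere the Coriolis force deflects motion to the right, so the geostrophic wind blows 90° to the right of the pressure-gradient force (low pressure on the left).
Rotating 090° by 90° clockwise gives 180° — the wind blows toward the south.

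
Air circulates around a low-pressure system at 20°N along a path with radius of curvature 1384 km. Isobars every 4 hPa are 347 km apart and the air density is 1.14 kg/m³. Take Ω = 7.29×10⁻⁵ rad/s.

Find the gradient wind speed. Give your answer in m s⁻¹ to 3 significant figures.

Coriolis parameter at 20°N:
f = 2Ω sin φ = 2 × 7.29×10⁻⁵ × sin 20° = 4.99×10⁻⁵ s⁻¹
Pressure gradient: |∂P/∂n| = 400 Pa / 347000 m = 1.15×10⁻³ Pa/m
Geostrophic speed: V_g = |∂P/∂n|/(fρ) = 1.15×10⁻³/(4.99×10⁻⁵ × 1.14) = 20.3 m/s
Around a low, centrifugal force acts outward with Coriolis, so pressure-gradient force balances both:
(1/ρ)|∂P/∂n| = fV + V²/R  →  V² + fR·V − fR·V_g = 0
With fR = 4.99×10⁻⁵ × 1384×10³ m = 69.0 m/s:
V = [−fR + √((fR)² + 4 fR V_g)]/2 = [−69.0 + √(69.0² + 4×69.0×20.3)]/2 = 16.4 m/s
Subgeostrophic (V < V_g = 20.3 m/s), as expected around a low.

16.4 m s⁻¹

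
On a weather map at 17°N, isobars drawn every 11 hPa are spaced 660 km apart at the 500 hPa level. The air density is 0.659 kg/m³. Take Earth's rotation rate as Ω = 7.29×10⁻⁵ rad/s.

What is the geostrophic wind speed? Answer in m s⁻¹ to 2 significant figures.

59 m s⁻¹

Coriolis parameter at 17°N:
f = 2Ω sin φ = 2 × 7.29×10⁻⁵ × sin 17° = 4.26×10⁻⁵ s⁻¹
Pressure gradient: |∂P/∂n| = 1100 Pa / 660000 m = 1.67×10⁻³ Pa/m
Geostrophic balance (pressure-gradient force = Coriolis force):
V_g = (1/(fρ)) |∂P/∂n| = 1.67×10⁻³ / (4.26×10⁻⁵ × 0.659) = 59.3 m/s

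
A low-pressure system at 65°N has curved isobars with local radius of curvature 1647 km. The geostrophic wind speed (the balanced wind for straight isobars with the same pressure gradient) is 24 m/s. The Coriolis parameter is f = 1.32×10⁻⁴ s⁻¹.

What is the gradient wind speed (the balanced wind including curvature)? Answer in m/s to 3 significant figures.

21.8 m/s

Around a low, centrifugal force acts outward with Coriolis, so pressure-gradient force balances both:
(1/ρ)|∂P/∂n| = fV + V²/R  →  V² + fR·V − fR·V_g = 0
With fR = 1.32×10⁻⁴ × 1647×10³ m = 217 m/s:
V = [−fR + √((fR)² + 4 fR V_g)]/2 = [−217 + √(217² + 4×217×24)]/2 = 21.8 m/s
Subgeostrophic (V < V_g = 24 m/s), as expected around a low.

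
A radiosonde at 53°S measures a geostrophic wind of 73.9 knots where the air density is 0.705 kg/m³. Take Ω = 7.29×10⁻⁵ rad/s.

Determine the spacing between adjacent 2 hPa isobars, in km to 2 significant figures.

Coriolis parameter at 53°S:
f = 2Ω sin φ = 2 × 7.29×10⁻⁵ × sin 53° = 1.16×10⁻⁴ s⁻¹
Wind speed in SI: 73.9 knots = 38.0 m/s
Geostrophic balance rearranged: |∂P/∂n| = f ρ V_g
|∂P/∂n| = 1.16×10⁻⁴ × 0.705 × 38.0 = 3.12×10⁻³ Pa/m
Isobar spacing: Δn = ΔP/|∂P/∂n| = 200 Pa / 3.12×10⁻³ Pa/m = 64084 m ≈ 64 km

64 km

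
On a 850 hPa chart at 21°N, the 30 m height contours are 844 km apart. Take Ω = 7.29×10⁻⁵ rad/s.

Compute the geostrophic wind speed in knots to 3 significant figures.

Coriolis parameter at 21°N:
f = 2Ω sin φ = 2 × 7.29×10⁻⁵ × sin 21° = 5.23×10⁻⁵ s⁻¹
Height gradient: |∂Z/∂n| = 30 m / 844000 m = 3.55×10⁻⁵
On a pressure surface, geostrophic balance gives V_g = (g/f)|∂Z/∂n|:
V_g = 9.81 × 3.55×10⁻⁵ / 5.23×10⁻⁵ = 6.67 m/s
Converting: 6.67 m/s × 1.944 = 13.0 knots

13.0 knots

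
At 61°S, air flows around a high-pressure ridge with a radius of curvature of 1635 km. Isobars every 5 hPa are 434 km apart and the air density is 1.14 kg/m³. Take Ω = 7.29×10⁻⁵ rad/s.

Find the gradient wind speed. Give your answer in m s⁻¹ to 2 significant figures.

Coriolis parameter at 61°S:
f = 2Ω sin φ = 2 × 7.29×10⁻⁵ × sin 61° = 1.28×10⁻⁴ s⁻¹
Pressure gradient: |∂P/∂n| = 500 Pa / 434000 m = 1.15×10⁻³ Pa/m
Geostrophic speed: V_g = |∂P/∂n|/(fρ) = 1.15×10⁻³/(1.28×10⁻⁴ × 1.14) = 7.92 m/s
Around a high, pressure-gradient force acts outward with centrifugal, so Coriolis balances both:
fV = (1/ρ)|∂P/∂n| + V²/R  →  V² − fR·V + fR·V_g = 0
With fR = 1.28×10⁻⁴ × 1635×10³ m = 208 m/s:
V = [fR − √((fR)² − 4 fR V_g)]/2 = [208 − √(208² − 4×208×7.92)]/2 = 8.25 m/s
Supergeostrophic (V > V_g = 7.92 m/s), as expected around a high.

8.3 m s⁻¹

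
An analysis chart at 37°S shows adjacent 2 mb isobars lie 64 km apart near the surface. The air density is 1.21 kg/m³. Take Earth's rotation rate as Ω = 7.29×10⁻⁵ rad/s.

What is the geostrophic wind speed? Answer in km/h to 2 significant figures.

Coriolis parameter at 37°S:
f = 2Ω sin φ = 2 × 7.29×10⁻⁵ × sin 37° = 8.77×10⁻⁵ s⁻¹
Pressure gradient: |∂P/∂n| = 200 Pa / 64000 m = 3.12×10⁻³ Pa/m
Geostrophic balance (pressure-gradient force = Coriolis force):
V_g = (1/(fρ)) |∂P/∂n| = 3.12×10⁻³ / (8.77×10⁻⁵ × 1.21) = 29.4 m/s
Converting: 29.4 m/s × 3.6 = 110 km/h

110 km/h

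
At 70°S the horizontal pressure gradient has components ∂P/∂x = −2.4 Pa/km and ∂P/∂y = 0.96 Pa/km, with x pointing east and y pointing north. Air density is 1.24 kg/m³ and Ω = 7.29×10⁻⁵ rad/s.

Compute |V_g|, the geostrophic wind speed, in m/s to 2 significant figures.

Coriolis parameter at 70°S:
f = 2Ω sin φ = 2 × 7.29×10⁻⁵ × sin 70° = 1.37×10⁻⁴ s⁻¹
In the Southern Hemisphere f is negative: f = −1.37×10⁻⁴ s⁻¹.
Component geostrophic relations (x east, y north):
u_g = −(1/(fρ)) ∂P/∂y,  v_g = (1/(fρ)) ∂P/∂x
u_g = −(0.96×10⁻³)/(−1.37×10⁻⁴ × 1.24) = 5.65 m/s;  v_g = (−2.4×10⁻³)/(−1.37×10⁻⁴ × 1.24) = 14.1 m/s
|V_g| = √(u_g² + v_g²) = 15.2 m/s

15 m/s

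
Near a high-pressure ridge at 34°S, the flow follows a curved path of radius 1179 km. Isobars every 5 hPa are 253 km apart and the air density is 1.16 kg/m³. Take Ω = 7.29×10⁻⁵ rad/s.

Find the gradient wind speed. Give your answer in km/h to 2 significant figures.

110 km/h

Coriolis parameter at 34°S:
f = 2Ω sin φ = 2 × 7.29×10⁻⁵ × sin 34° = 8.15×10⁻⁵ s⁻¹
Pressure gradient: |∂P/∂n| = 500 Pa / 253000 m = 1.98×10⁻³ Pa/m
Geostrophic speed: V_g = |∂P/∂n|/(fρ) = 1.98×10⁻³/(8.15×10⁻⁵ × 1.16) = 20.9 m/s
Around a high, pressure-gradient force acts outward with centrifugal, so Coriolis balances both:
fV = (1/ρ)|∂P/∂n| + V²/R  →  V² − fR·V + fR·V_g = 0
With fR = 8.15×10⁻⁵ × 1179×10³ m = 96.1 m/s:
V = [fR − √((fR)² − 4 fR V_g)]/2 = [96.1 − √(96.1² − 4×96.1×20.9)]/2 = 30.7 m/s
Supergeostrophic (V > V_g = 20.9 m/s), as expected around a high.
Converting: 30.7 m/s × 3.6 = 110 km/h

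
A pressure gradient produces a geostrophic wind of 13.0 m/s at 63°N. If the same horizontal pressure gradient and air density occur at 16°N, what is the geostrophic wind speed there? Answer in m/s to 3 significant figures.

With the same pressure gradient and density, V_g ∝ 1/f ∝ 1/sin φ.
V₂ = V₁ · sin φ₁ / sin φ₂ = 13.0 × sin 63° / sin 16°
V₂ = 13.0 × 0.8910/0.2756 = 42.0 m/s

42.0 m/s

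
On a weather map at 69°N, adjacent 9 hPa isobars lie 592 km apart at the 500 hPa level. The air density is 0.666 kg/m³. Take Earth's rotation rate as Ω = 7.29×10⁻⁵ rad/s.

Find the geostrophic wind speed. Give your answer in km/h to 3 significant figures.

Coriolis parameter at 69°N:
f = 2Ω sin φ = 2 × 7.29×10⁻⁵ × sin 69° = 1.36×10⁻⁴ s⁻¹
Pressure gradient: |∂P/∂n| = 900 Pa / 592000 m = 1.52×10⁻³ Pa/m
Geostrophic balance (pressure-gradient force = Coriolis force):
V_g = (1/(fρ)) |∂P/∂n| = 1.52×10⁻³ / (1.36×10⁻⁴ × 0.666) = 16.8 m/s
Converting: 16.8 m/s × 3.6 = 60.4 km/h

60.4 km/h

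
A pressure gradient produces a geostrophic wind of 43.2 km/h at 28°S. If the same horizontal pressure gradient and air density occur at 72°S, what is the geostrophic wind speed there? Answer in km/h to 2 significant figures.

21 km/h

With the same pressure gradient and density, V_g ∝ 1/f ∝ 1/sin φ.
V₂ = V₁ · sin φ₁ / sin φ₂ = 43.2 × sin 28° / sin 72°
V₂ = 43.2 × 0.4695/0.9511 = 21 km/h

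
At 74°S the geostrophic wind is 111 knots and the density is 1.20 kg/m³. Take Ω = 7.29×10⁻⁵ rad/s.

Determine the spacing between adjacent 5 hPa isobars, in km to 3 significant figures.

52.1 km

Coriolis parameter at 74°S:
f = 2Ω sin φ = 2 × 7.29×10⁻⁵ × sin 74° = 1.40×10⁻⁴ s⁻¹
Wind speed in SI: 111 knots = 57.1 m/s
Geostrophic balance rearranged: |∂P/∂n| = f ρ V_g
|∂P/∂n| = 1.40×10⁻⁴ × 1.20 × 57.1 = 9.60×10⁻³ Pa/m
Isobar spacing: Δn = ΔP/|∂P/∂n| = 500 Pa / 9.60×10⁻³ Pa/m = 52063 m ≈ 52.1 km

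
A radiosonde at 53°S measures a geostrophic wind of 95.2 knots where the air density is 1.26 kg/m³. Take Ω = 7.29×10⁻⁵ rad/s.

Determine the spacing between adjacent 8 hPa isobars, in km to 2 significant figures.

Coriolis parameter at 53°S:
f = 2Ω sin φ = 2 × 7.29×10⁻⁵ × sin 53° = 1.16×10⁻⁴ s⁻¹
Wind speed in SI: 95.2 knots = 49.0 m/s
Geostrophic balance rearranged: |∂P/∂n| = f ρ V_g
|∂P/∂n| = 1.16×10⁻⁴ × 1.26 × 49.0 = 7.19×10⁻³ Pa/m
Isobar spacing: Δn = ΔP/|∂P/∂n| = 800 Pa / 7.19×10⁻³ Pa/m = 111337 m ≈ 110 km

110 km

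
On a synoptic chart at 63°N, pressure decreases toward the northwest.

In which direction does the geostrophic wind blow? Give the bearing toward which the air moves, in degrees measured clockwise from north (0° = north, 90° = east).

The pressure-gradient force points toward the northwest (bearing 315°).
Geostrophic balance: in the Northern Hemisphere the Coriolis force deflects motion to the right, so the geostrophic wind blows 90° to the right of the pressure-gradient force (low pressure on the left).
Rotating 315° by 90° clockwise gives 045° — the wind blows toward the northeast.

045°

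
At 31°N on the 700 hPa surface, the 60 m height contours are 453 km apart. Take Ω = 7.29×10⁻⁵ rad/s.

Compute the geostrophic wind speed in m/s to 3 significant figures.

Coriolis parameter at 31°N:
f = 2Ω sin φ = 2 × 7.29×10⁻⁵ × sin 31° = 7.51×10⁻⁵ s⁻¹
Height gradient: |∂Z/∂n| = 60 m / 453000 m = 1.32×10⁻⁴
On a pressure surface, geostrophic balance gives V_g = (g/f)|∂Z/∂n|:
V_g = 9.81 × 1.32×10⁻⁴ / 7.51×10⁻⁵ = 17.3 m/s

17.3 m/s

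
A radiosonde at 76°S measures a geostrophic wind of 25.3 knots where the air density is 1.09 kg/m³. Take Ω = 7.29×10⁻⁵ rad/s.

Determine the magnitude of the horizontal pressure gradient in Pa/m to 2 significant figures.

Coriolis parameter at 76°S:
f = 2Ω sin φ = 2 × 7.29×10⁻⁵ × sin 76° = 1.41×10⁻⁴ s⁻¹
Wind speed in SI: 25.3 knots = 13.0 m/s
Geostrophic balance rearranged: |∂P/∂n| = f ρ V_g
|∂P/∂n| = 1.41×10⁻⁴ × 1.09 × 13.0 = 2.01×10⁻³ Pa/m

2.0×10⁻³ Pa/m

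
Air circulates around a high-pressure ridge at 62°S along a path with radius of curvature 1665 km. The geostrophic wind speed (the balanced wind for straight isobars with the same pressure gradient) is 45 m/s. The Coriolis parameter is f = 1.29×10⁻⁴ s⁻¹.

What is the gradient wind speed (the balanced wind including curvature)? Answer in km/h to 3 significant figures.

231 km/h

Around a high, pressure-gradient force acts outward with centrifugal, so Coriolis balances both:
fV = (1/ρ)|∂P/∂n| + V²/R  →  V² − fR·V + fR·V_g = 0
With fR = 1.29×10⁻⁴ × 1665×10³ m = 215 m/s:
V = [fR − √((fR)² − 4 fR V_g)]/2 = [215 − √(215² − 4×215×45)]/2 = 64.2 m/s
Supergeostrophic (V > V_g = 45 m/s), as expected around a high.
Converting: 64.2 m/s × 3.6 = 231 km/h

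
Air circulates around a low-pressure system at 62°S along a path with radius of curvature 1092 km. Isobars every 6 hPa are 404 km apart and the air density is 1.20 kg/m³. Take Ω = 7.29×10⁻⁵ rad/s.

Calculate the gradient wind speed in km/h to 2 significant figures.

33 km/h

Coriolis parameter at 62°S:
f = 2Ω sin φ = 2 × 7.29×10⁻⁵ × sin 62° = 1.29×10⁻⁴ s⁻¹
Pressure gradient: |∂P/∂n| = 600 Pa / 404000 m = 1.49×10⁻³ Pa/m
Geostrophic speed: V_g = |∂P/∂n|/(fρ) = 1.49×10⁻³/(1.29×10⁻⁴ × 1.20) = 9.61 m/s
Around a low, centrifugal force acts outward with Coriolis, so pressure-gradient force balances both:
(1/ρ)|∂P/∂n| = fV + V²/R  →  V² + fR·V − fR·V_g = 0
With fR = 1.29×10⁻⁴ × 1092×10³ m = 141 m/s:
V = [−fR + √((fR)² + 4 fR V_g)]/2 = [−141 + √(141² + 4×141×9.61)]/2 = 9.03 m/s
Subgeostrophic (V < V_g = 9.61 m/s), as expected around a low.
Converting: 9.03 m/s × 3.6 = 33 km/h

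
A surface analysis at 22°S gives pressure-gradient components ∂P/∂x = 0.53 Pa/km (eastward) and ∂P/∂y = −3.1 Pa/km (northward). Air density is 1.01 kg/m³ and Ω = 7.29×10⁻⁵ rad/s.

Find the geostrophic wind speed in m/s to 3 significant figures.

Coriolis parameter at 22°S:
f = 2Ω sin φ = 2 × 7.29×10⁻⁵ × sin 22° = 5.46×10⁻⁵ s⁻¹
In the Southern Hemisphere f is negative: f = −5.46×10⁻⁵ s⁻¹.
Component geostrophic relations (x east, y north):
u_g = −(1/(fρ)) ∂P/∂y,  v_g = (1/(fρ)) ∂P/∂x
u_g = −(−3.1×10⁻³)/(−5.46×10⁻⁵ × 1.01) = −56.2 m/s;  v_g = (0.53×10⁻³)/(−5.46×10⁻⁵ × 1.01) = −9.61 m/s
|V_g| = √(u_g² + v_g²) = 57.0 m/s

57.0 m/s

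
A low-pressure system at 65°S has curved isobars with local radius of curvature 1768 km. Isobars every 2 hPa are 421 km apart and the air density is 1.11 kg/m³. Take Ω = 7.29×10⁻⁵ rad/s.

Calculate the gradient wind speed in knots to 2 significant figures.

Coriolis parameter at 65°S:
f = 2Ω sin φ = 2 × 7.29×10⁻⁵ × sin 65° = 1.32×10⁻⁴ s⁻¹
Pressure gradient: |∂P/∂n| = 200 Pa / 421000 m = 4.75×10⁻⁴ Pa/m
Geostrophic speed: V_g = |∂P/∂n|/(fρ) = 4.75×10⁻⁴/(1.32×10⁻⁴ × 1.11) = 3.24 m/s
Around a low, centrifugal force acts outward with Coriolis, so pressure-gradient force balances both:
(1/ρ)|∂P/∂n| = fV + V²/R  →  V² + fR·V − fR·V_g = 0
With fR = 1.32×10⁻⁴ × 1768×10³ m = 234 m/s:
V = [−fR + √((fR)² + 4 fR V_g)]/2 = [−234 + √(234² + 4×234×3.24)]/2 = 3.2 m/s
Subgeostrophic (V < V_g = 3.24 m/s), as expected around a low.
Converting: 3.2 m/s × 1.944 = 6.2 knots

6.2 knots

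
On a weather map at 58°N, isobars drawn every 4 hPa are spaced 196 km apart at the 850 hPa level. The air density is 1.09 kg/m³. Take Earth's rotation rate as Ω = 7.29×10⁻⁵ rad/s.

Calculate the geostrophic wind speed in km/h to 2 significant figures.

55 km/h

Coriolis parameter at 58°N:
f = 2Ω sin φ = 2 × 7.29×10⁻⁵ × sin 58° = 1.24×10⁻⁴ s⁻¹
Pressure gradient: |∂P/∂n| = 400 Pa / 196000 m = 2.04×10⁻³ Pa/m
Geostrophic balance (pressure-gradient force = Coriolis force):
V_g = (1/(fρ)) |∂P/∂n| = 2.04×10⁻³ / (1.24×10⁻⁴ × 1.09) = 15.1 m/s
Converting: 15.1 m/s × 3.6 = 55 km/h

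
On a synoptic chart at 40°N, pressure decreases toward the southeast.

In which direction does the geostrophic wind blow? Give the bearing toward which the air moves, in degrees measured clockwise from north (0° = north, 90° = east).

225°

The pressure-gradient force points toward the southeast (bearing 135°).
Geostrophic balance: in the Northern Hemisphere the Coriolis force deflects motion to the right, so the geostrophic wind blows 90° to the right of the pressure-gradient force (low pressure on the left).
Rotating 135° by 90° clockwise gives 225° — the wind blows toward the southwest.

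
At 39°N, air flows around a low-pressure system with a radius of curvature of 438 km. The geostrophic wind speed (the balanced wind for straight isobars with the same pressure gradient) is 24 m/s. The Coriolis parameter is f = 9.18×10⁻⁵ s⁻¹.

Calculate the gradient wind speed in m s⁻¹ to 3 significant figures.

16.9 m s⁻¹

Around a low, centrifugal force acts outward with Coriolis, so pressure-gradient force balances both:
(1/ρ)|∂P/∂n| = fV + V²/R  →  V² + fR·V − fR·V_g = 0
With fR = 9.18×10⁻⁵ × 438×10³ m = 40.2 m/s:
V = [−fR + √((fR)² + 4 fR V_g)]/2 = [−40.2 + √(40.2² + 4×40.2×24)]/2 = 16.9 m/s
Subgeostrophic (V < V_g = 24 m/s), as expected around a low.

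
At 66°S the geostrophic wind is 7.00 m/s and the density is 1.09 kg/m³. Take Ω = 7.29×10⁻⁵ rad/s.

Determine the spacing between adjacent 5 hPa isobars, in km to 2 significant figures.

490 km

Coriolis parameter at 66°S:
f = 2Ω sin φ = 2 × 7.29×10⁻⁵ × sin 66° = 1.33×10⁻⁴ s⁻¹
Geostrophic balance rearranged: |∂P/∂n| = f ρ V_g
|∂P/∂n| = 1.33×10⁻⁴ × 1.09 × 7.00 = 1.02×10⁻³ Pa/m
Isobar spacing: Δn = ΔP/|∂P/∂n| = 500 Pa / 1.02×10⁻³ Pa/m = 491992 m ≈ 490 km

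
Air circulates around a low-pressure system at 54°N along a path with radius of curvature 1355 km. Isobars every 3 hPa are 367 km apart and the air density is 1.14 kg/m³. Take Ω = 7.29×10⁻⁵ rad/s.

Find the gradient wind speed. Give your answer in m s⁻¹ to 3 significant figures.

Coriolis parameter at 54°N:
f = 2Ω sin φ = 2 × 7.29×10⁻⁵ × sin 54° = 1.18×10⁻⁴ s⁻¹
Pressure gradient: |∂P/∂n| = 300 Pa / 367000 m = 8.17×10⁻⁴ Pa/m
Geostrophic speed: V_g = |∂P/∂n|/(fρ) = 8.17×10⁻⁴/(1.18×10⁻⁴ × 1.14) = 6.08 m/s
Around a low, centrifugal force acts outward with Coriolis, so pressure-gradient force balances both:
(1/ρ)|∂P/∂n| = fV + V²/R  →  V² + fR·V − fR·V_g = 0
With fR = 1.18×10⁻⁴ × 1355×10³ m = 160 m/s:
V = [−fR + √((fR)² + 4 fR V_g)]/2 = [−160 + √(160² + 4×160×6.08)]/2 = 5.86 m/s
Subgeostrophic (V < V_g = 6.08 m/s), as expected around a low.

5.86 m s⁻¹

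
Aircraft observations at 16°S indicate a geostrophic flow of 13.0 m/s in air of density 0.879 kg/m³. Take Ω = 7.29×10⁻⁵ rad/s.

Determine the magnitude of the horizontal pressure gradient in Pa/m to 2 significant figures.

Coriolis parameter at 16°S:
f = 2Ω sin φ = 2 × 7.29×10⁻⁵ × sin 16° = 4.02×10⁻⁵ s⁻¹
Geostrophic balance rearranged: |∂P/∂n| = f ρ V_g
|∂P/∂n| = 4.02×10⁻⁵ × 0.879 × 13.0 = 4.59×10⁻⁴ Pa/m

4.6×10⁻⁴ Pa/m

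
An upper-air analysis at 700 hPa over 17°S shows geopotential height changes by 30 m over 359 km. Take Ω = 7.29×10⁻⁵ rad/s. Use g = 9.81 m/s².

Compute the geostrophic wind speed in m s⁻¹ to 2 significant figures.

Coriolis parameter at 17°S:
f = 2Ω sin φ = 2 × 7.29×10⁻⁵ × sin 17° = 4.26×10⁻⁵ s⁻¹
Height gradient: |∂Z/∂n| = 30 m / 359000 m = 8.36×10⁻⁵
On a pressure surface, geostrophic balance gives V_g = (g/f)|∂Z/∂n|:
V_g = 9.81 × 8.36×10⁻⁵ / 4.26×10⁻⁵ = 19.2 m/s

19 m s⁻¹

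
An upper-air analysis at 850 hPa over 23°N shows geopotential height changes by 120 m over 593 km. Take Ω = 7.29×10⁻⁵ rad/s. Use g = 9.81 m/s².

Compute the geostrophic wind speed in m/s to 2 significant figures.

Coriolis parameter at 23°N:
f = 2Ω sin φ = 2 × 7.29×10⁻⁵ × sin 23° = 5.70×10⁻⁵ s⁻¹
Height gradient: |∂Z/∂n| = 120 m / 593000 m = 2.02×10⁻⁴
On a pressure surface, geostrophic balance gives V_g = (g/f)|∂Z/∂n|:
V_g = 9.81 × 2.02×10⁻⁴ / 5.70×10⁻⁵ = 34.8 m/s

35 m/s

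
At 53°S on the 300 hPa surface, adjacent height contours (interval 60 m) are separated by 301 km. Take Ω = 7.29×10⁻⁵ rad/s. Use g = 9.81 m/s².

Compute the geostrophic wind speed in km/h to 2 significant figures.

60 km/h

Coriolis parameter at 53°S:
f = 2Ω sin φ = 2 × 7.29×10⁻⁵ × sin 53° = 1.16×10⁻⁴ s⁻¹
Height gradient: |∂Z/∂n| = 60 m / 301000 m = 1.99×10⁻⁴
On a pressure surface, geostrophic balance gives V_g = (g/f)|∂Z/∂n|:
V_g = 9.81 × 1.99×10⁻⁴ / 1.16×10⁻⁴ = 16.8 m/s
Converting: 16.8 m/s × 3.6 = 60 km/h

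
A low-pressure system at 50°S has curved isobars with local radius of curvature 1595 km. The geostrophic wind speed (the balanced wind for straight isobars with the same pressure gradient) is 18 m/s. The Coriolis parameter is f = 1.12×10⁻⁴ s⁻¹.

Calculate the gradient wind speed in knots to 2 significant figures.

32 knots

Around a low, centrifugal force acts outward with Coriolis, so pressure-gradient force balances both:
(1/ρ)|∂P/∂n| = fV + V²/R  →  V² + fR·V − fR·V_g = 0
With fR = 1.12×10⁻⁴ × 1595×10³ m = 179 m/s:
V = [−fR + √((fR)² + 4 fR V_g)]/2 = [−179 + √(179² + 4×179×18)]/2 = 16.5 m/s
Subgeostrophic (V < V_g = 18 m/s), as expected around a low.
Converting: 16.5 m/s × 1.944 = 32 knots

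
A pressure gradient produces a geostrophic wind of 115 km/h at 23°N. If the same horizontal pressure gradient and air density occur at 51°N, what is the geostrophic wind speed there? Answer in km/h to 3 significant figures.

With the same pressure gradient and density, V_g ∝ 1/f ∝ 1/sin φ.
V₂ = V₁ · sin φ₁ / sin φ₂ = 115 × sin 23° / sin 51°
V₂ = 115 × 0.3907/0.7771 = 57.8 km/h

57.8 km/h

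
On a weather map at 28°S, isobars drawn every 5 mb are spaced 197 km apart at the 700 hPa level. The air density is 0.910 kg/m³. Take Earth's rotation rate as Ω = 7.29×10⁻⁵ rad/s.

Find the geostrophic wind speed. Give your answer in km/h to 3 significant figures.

Coriolis parameter at 28°S:
f = 2Ω sin φ = 2 × 7.29×10⁻⁵ × sin 28° = 6.84×10⁻⁵ s⁻¹
Pressure gradient: |∂P/∂n| = 500 Pa / 197000 m = 2.54×10⁻³ Pa/m
Geostrophic balance (pressure-gradient force = Coriolis force):
V_g = (1/(fρ)) |∂P/∂n| = 2.54×10⁻³ / (6.84×10⁻⁵ × 0.910) = 40.7 m/s
Converting: 40.7 m/s × 3.6 = 147 km/h

147 km/h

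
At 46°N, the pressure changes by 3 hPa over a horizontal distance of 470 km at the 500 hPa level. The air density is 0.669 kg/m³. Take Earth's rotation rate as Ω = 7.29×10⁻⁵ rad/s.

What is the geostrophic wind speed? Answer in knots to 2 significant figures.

Coriolis parameter at 46°N:
f = 2Ω sin φ = 2 × 7.29×10⁻⁵ × sin 46° = 1.05×10⁻⁴ s⁻¹
Pressure gradient: |∂P/∂n| = 300 Pa / 470000 m = 6.38×10⁻⁴ Pa/m
Geostrophic balance (pressure-gradient force = Coriolis force):
V_g = (1/(fρ)) |∂P/∂n| = 6.38×10⁻⁴ / (1.05×10⁻⁴ × 0.669) = 9.10 m/s
Converting: 9.10 m/s × 1.944 = 18 knots

18 knots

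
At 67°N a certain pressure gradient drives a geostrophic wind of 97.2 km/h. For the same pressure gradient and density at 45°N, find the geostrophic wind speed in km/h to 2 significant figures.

With the same pressure gradient and density, V_g ∝ 1/f ∝ 1/sin φ.
V₂ = V₁ · sin φ₁ / sin φ₂ = 97.2 × sin 67° / sin 45°
V₂ = 97.2 × 0.9205/0.7071 = 130 km/h

130 km/h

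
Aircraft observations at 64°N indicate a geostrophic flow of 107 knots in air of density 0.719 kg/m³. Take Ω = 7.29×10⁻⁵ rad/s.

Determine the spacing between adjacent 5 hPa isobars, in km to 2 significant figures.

Coriolis parameter at 64°N:
f = 2Ω sin φ = 2 × 7.29×10⁻⁵ × sin 64° = 1.31×10⁻⁴ s⁻¹
Wind speed in SI: 107 knots = 55.0 m/s
Geostrophic balance rearranged: |∂P/∂n| = f ρ V_g
|∂P/∂n| = 1.31×10⁻⁴ × 0.719 × 55.0 = 5.19×10⁻³ Pa/m
Isobar spacing: Δn = ΔP/|∂P/∂n| = 500 Pa / 5.19×10⁻³ Pa/m = 96405 m ≈ 96 km

96 km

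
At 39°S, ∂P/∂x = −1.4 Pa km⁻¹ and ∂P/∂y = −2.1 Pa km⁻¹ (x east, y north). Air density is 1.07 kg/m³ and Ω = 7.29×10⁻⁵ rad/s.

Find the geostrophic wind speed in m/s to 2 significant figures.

Coriolis parameter at 39°S:
f = 2Ω sin φ = 2 × 7.29×10⁻⁵ × sin 39° = 9.18×10⁻⁵ s⁻¹
In the Southern Hemisphere f is negative: f = −9.18×10⁻⁵ s⁻¹.
Component geostrophic relations (x east, y north):
u_g = −(1/(fρ)) ∂P/∂y,  v_g = (1/(fρ)) ∂P/∂x
u_g = −(−2.1×10⁻³)/(−9.18×10⁻⁵ × 1.07) = −21.4 m/s;  v_g = (−1.4×10⁻³)/(−9.18×10⁻⁵ × 1.07) = 14.3 m/s
|V_g| = √(u_g² + v_g²) = 25.7 m/s

26 m/s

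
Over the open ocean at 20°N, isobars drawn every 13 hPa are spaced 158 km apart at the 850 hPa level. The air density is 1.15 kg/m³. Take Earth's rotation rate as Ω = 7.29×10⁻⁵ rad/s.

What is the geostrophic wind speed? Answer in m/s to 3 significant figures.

Coriolis parameter at 20°N:
f = 2Ω sin φ = 2 × 7.29×10⁻⁵ × sin 20° = 4.99×10⁻⁵ s⁻¹
Pressure gradient: |∂P/∂n| = 1300 Pa / 158000 m = 8.23×10⁻³ Pa/m
Geostrophic balance (pressure-gradient force = Coriolis force):
V_g = (1/(fρ)) |∂P/∂n| = 8.23×10⁻³ / (4.99×10⁻⁵ × 1.15) = 143 m/s

143 m/s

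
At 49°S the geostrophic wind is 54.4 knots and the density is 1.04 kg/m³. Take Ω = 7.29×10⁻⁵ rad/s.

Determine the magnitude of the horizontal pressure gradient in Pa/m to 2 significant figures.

3.2×10⁻³ Pa/m

Coriolis parameter at 49°S:
f = 2Ω sin φ = 2 × 7.29×10⁻⁵ × sin 49° = 1.10×10⁻⁴ s⁻¹
Wind speed in SI: 54.4 knots = 28.0 m/s
Geostrophic balance rearranged: |∂P/∂n| = f ρ V_g
|∂P/∂n| = 1.10×10⁻⁴ × 1.04 × 28.0 = 3.20×10⁻³ Pa/m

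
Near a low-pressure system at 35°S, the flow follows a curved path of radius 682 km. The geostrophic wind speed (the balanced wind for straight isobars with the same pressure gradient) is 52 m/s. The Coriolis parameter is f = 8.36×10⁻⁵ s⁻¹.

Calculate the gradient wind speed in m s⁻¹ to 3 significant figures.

33.0 m s⁻¹

Around a low, centrifugal force acts outward with Coriolis, so pressure-gradient force balances both:
(1/ρ)|∂P/∂n| = fV + V²/R  →  V² + fR·V − fR·V_g = 0
With fR = 8.36×10⁻⁵ × 682×10³ m = 57.0 m/s:
V = [−fR + √((fR)² + 4 fR V_g)]/2 = [−57.0 + √(57.0² + 4×57.0×52)]/2 = 33 m/s
Subgeostrophic (V < V_g = 52 m/s), as expected around a low.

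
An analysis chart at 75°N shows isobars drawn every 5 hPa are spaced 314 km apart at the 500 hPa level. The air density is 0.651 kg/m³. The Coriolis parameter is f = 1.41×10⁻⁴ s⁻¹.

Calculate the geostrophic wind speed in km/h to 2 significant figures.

62 km/h

Pressure gradient: |∂P/∂n| = 500 Pa / 314000 m = 1.59×10⁻³ Pa/m
Geostrophic balance (pressure-gradient force = Coriolis force):
V_g = (1/(fρ)) |∂P/∂n| = 1.59×10⁻³ / (1.41×10⁻⁴ × 0.651) = 17.3 m/s
Converting: 17.3 m/s × 3.6 = 62 km/h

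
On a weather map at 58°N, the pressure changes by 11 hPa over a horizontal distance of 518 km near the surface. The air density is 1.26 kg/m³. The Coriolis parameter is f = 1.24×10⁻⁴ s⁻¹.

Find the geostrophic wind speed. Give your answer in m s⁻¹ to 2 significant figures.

14 m s⁻¹

Pressure gradient: |∂P/∂n| = 1100 Pa / 518000 m = 2.12×10⁻³ Pa/m
Geostrophic balance (pressure-gradient force = Coriolis force):
V_g = (1/(fρ)) |∂P/∂n| = 2.12×10⁻³ / (1.24×10⁻⁴ × 1.26) = 13.6 m/s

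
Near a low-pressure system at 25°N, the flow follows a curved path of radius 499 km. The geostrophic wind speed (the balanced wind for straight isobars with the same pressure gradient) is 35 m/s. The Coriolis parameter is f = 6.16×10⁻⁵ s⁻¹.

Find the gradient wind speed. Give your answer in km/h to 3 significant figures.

Around a low, centrifugal force acts outward with Coriolis, so pressure-gradient force balances both:
(1/ρ)|∂P/∂n| = fV + V²/R  →  V² + fR·V − fR·V_g = 0
With fR = 6.16×10⁻⁵ × 499×10³ m = 30.7 m/s:
V = [−fR + √((fR)² + 4 fR V_g)]/2 = [−30.7 + √(30.7² + 4×30.7×35)]/2 = 20.9 m/s
Subgeostrophic (V < V_g = 35 m/s), as expected around a low.
Converting: 20.9 m/s × 3.6 = 75.1 km/h

75.1 km/h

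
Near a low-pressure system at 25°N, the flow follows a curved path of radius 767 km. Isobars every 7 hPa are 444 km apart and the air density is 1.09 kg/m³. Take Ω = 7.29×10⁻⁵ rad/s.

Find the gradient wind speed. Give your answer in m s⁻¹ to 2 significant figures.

Coriolis parameter at 25°N:
f = 2Ω sin φ = 2 × 7.29×10⁻⁵ × sin 25° = 6.16×10⁻⁵ s⁻¹
Pressure gradient: |∂P/∂n| = 700 Pa / 444000 m = 1.58×10⁻³ Pa/m
Geostrophic speed: V_g = |∂P/∂n|/(fρ) = 1.58×10⁻³/(6.16×10⁻⁵ × 1.09) = 23.5 m/s
Around a low, centrifugal force acts outward with Coriolis, so pressure-gradient force balances both:
(1/ρ)|∂P/∂n| = fV + V²/R  →  V² + fR·V − fR·V_g = 0
With fR = 6.16×10⁻⁵ × 767×10³ m = 47.3 m/s:
V = [−fR + √((fR)² + 4 fR V_g)]/2 = [−47.3 + √(47.3² + 4×47.3×23.5)]/2 = 17.2 m/s
Subgeostrophic (V < V_g = 23.5 m/s), as expected around a low.

17 m s⁻¹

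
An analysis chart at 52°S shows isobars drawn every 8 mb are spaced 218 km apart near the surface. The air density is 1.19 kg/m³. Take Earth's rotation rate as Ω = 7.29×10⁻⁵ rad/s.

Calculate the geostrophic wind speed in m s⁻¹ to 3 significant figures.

Coriolis parameter at 52°S:
f = 2Ω sin φ = 2 × 7.29×10⁻⁵ × sin 52° = 1.15×10⁻⁴ s⁻¹
Pressure gradient: |∂P/∂n| = 800 Pa / 218000 m = 3.67×10⁻³ Pa/m
Geostrophic balance (pressure-gradient force = Coriolis force):
V_g = (1/(fρ)) |∂P/∂n| = 3.67×10⁻³ / (1.15×10⁻⁴ × 1.19) = 26.8 m/s

26.8 m s⁻¹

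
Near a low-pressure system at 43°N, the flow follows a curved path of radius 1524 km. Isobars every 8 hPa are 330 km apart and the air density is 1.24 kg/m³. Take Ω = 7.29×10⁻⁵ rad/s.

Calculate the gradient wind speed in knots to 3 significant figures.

34.2 knots

Coriolis parameter at 43°N:
f = 2Ω sin φ = 2 × 7.29×10⁻⁵ × sin 43° = 9.94×10⁻⁵ s⁻¹
Pressure gradient: |∂P/∂n| = 800 Pa / 330000 m = 2.42×10⁻³ Pa/m
Geostrophic speed: V_g = |∂P/∂n|/(fρ) = 2.42×10⁻³/(9.94×10⁻⁵ × 1.24) = 19.7 m/s
Around a low, centrifugal force acts outward with Coriolis, so pressure-gradient force balances both:
(1/ρ)|∂P/∂n| = fV + V²/R  →  V² + fR·V − fR·V_g = 0
With fR = 9.94×10⁻⁵ × 1524×10³ m = 152 m/s:
V = [−fR + √((fR)² + 4 fR V_g)]/2 = [−152 + √(152² + 4×152×19.7)]/2 = 17.6 m/s
Subgeostrophic (V < V_g = 19.7 m/s), as expected around a low.
Converting: 17.6 m/s × 1.944 = 34.2 knots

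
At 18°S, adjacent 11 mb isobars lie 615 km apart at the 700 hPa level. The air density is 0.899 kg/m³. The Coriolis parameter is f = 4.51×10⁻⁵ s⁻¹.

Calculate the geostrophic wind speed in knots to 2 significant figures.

86 knots

Pressure gradient: |∂P/∂n| = 1100 Pa / 615000 m = 1.79×10⁻³ Pa/m
Geostrophic balance (pressure-gradient force = Coriolis force):
V_g = (1/(fρ)) |∂P/∂n| = 1.79×10⁻³ / (4.51×10⁻⁵ × 0.899) = 44.1 m/s
Converting: 44.1 m/s × 1.944 = 86 knots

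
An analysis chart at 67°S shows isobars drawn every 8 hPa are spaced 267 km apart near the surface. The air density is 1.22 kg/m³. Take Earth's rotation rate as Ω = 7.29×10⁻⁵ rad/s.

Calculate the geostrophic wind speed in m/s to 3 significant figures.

Coriolis parameter at 67°S:
f = 2Ω sin φ = 2 × 7.29×10⁻⁵ × sin 67° = 1.34×10⁻⁴ s⁻¹
Pressure gradient: |∂P/∂n| = 800 Pa / 267000 m = 3.00×10⁻³ Pa/m
Geostrophic balance (pressure-gradient force = Coriolis force):
V_g = (1/(fρ)) |∂P/∂n| = 3.00×10⁻³ / (1.34×10⁻⁴ × 1.22) = 18.3 m/s

18.3 m/s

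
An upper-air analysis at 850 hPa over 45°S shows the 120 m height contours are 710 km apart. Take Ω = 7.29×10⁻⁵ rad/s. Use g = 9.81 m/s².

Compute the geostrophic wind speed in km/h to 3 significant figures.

57.9 km/h

Coriolis parameter at 45°S:
f = 2Ω sin φ = 2 × 7.29×10⁻⁵ × sin 45° = 1.03×10⁻⁴ s⁻¹
Height gradient: |∂Z/∂n| = 120 m / 710000 m = 1.69×10⁻⁴
On a pressure surface, geostrophic balance gives V_g = (g/f)|∂Z/∂n|:
V_g = 9.81 × 1.69×10⁻⁴ / 1.03×10⁻⁴ = 16.1 m/s
Converting: 16.1 m/s × 3.6 = 57.9 km/h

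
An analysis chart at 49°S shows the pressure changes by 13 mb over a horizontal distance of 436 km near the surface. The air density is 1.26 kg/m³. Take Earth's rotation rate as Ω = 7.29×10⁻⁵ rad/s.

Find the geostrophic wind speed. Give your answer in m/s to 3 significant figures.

21.5 m/s

Coriolis parameter at 49°S:
f = 2Ω sin φ = 2 × 7.29×10⁻⁵ × sin 49° = 1.10×10⁻⁴ s⁻¹
Pressure gradient: |∂P/∂n| = 1300 Pa / 436000 m = 2.98×10⁻³ Pa/m
Geostrophic balance (pressure-gradient force = Coriolis force):
V_g = (1/(fρ)) |∂P/∂n| = 2.98×10⁻³ / (1.10×10⁻⁴ × 1.26) = 21.5 m/s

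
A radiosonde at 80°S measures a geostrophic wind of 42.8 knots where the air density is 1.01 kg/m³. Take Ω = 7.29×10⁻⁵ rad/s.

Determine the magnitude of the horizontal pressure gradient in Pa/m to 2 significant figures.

3.2×10⁻³ Pa/m

Coriolis parameter at 80°S:
f = 2Ω sin φ = 2 × 7.29×10⁻⁵ × sin 80° = 1.44×10⁻⁴ s⁻¹
Wind speed in SI: 42.8 knots = 22.0 m/s
Geostrophic balance rearranged: |∂P/∂n| = f ρ V_g
|∂P/∂n| = 1.44×10⁻⁴ × 1.01 × 22.0 = 3.19×10⁻³ Pa/m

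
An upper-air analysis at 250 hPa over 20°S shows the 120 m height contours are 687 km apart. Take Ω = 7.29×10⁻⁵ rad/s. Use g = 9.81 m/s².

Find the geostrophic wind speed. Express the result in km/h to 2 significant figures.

120 km/h

Coriolis parameter at 20°S:
f = 2Ω sin φ = 2 × 7.29×10⁻⁵ × sin 20° = 4.99×10⁻⁵ s⁻¹
Height gradient: |∂Z/∂n| = 120 m / 687000 m = 1.75×10⁻⁴
On a pressure surface, geostrophic balance gives V_g = (g/f)|∂Z/∂n|:
V_g = 9.81 × 1.75×10⁻⁴ / 4.99×10⁻⁵ = 34.4 m/s
Converting: 34.4 m/s × 3.6 = 120 km/h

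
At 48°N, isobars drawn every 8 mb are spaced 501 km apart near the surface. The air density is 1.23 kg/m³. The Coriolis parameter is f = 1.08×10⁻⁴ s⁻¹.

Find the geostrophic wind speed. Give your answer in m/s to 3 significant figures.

Pressure gradient: |∂P/∂n| = 800 Pa / 501000 m = 1.60×10⁻³ Pa/m
Geostrophic balance (pressure-gradient force = Coriolis force):
V_g = (1/(fρ)) |∂P/∂n| = 1.60×10⁻³ / (1.08×10⁻⁴ × 1.23) = 12.0 m/s

12.0 m/s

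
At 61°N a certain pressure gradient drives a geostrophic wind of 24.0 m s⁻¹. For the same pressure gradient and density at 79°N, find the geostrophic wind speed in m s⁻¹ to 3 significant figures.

21.4 m s⁻¹

With the same pressure gradient and density, V_g ∝ 1/f ∝ 1/sin φ.
V₂ = V₁ · sin φ₁ / sin φ₂ = 24.0 × sin 61° / sin 79°
V₂ = 24.0 × 0.8746/0.9816 = 21.4 m s⁻¹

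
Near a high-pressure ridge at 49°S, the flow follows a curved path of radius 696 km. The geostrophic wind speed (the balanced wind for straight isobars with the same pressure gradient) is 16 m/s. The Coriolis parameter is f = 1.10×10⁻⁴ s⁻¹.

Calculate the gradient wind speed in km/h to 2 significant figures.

Around a high, pressure-gradient force acts outward with centrifugal, so Coriolis balances both:
fV = (1/ρ)|∂P/∂n| + V²/R  →  V² − fR·V + fR·V_g = 0
With fR = 1.10×10⁻⁴ × 696×10³ m = 76.6 m/s:
V = [fR − √((fR)² − 4 fR V_g)]/2 = [76.6 − √(76.6² − 4×76.6×16)]/2 = 22.8 m/s
Supergeostrophic (V > V_g = 16 m/s), as expected around a high.
Converting: 22.8 m/s × 3.6 = 82 km/h

82 km/h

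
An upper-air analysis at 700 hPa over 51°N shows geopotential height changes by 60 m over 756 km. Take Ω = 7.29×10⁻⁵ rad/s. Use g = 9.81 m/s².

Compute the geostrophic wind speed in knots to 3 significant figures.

13.4 knots

Coriolis parameter at 51°N:
f = 2Ω sin φ = 2 × 7.29×10⁻⁵ × sin 51° = 1.13×10⁻⁴ s⁻¹
Height gradient: |∂Z/∂n| = 60 m / 756000 m = 7.94×10⁻⁵
On a pressure surface, geostrophic balance gives V_g = (g/f)|∂Z/∂n|:
V_g = 9.81 × 7.94×10⁻⁵ / 1.13×10⁻⁴ = 6.87 m/s
Converting: 6.87 m/s × 1.944 = 13.4 knots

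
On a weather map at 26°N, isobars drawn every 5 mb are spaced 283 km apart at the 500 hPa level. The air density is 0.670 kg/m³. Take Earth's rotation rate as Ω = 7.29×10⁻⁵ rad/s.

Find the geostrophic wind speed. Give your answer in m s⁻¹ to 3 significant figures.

41.3 m s⁻¹

Coriolis parameter at 26°N:
f = 2Ω sin φ = 2 × 7.29×10⁻⁵ × sin 26° = 6.39×10⁻⁵ s⁻¹
Pressure gradient: |∂P/∂n| = 500 Pa / 283000 m = 1.77×10⁻³ Pa/m
Geostrophic balance (pressure-gradient force = Coriolis force):
V_g = (1/(fρ)) |∂P/∂n| = 1.77×10⁻³ / (6.39×10⁻⁵ × 0.670) = 41.3 m/s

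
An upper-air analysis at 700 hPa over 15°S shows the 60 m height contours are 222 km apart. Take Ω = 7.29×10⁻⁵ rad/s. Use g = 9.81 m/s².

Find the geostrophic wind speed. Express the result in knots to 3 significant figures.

Coriolis parameter at 15°S:
f = 2Ω sin φ = 2 × 7.29×10⁻⁵ × sin 15° = 3.77×10⁻⁵ s⁻¹
Height gradient: |∂Z/∂n| = 60 m / 222000 m = 2.70×10⁻⁴
On a pressure surface, geostrophic balance gives V_g = (g/f)|∂Z/∂n|:
V_g = 9.81 × 2.70×10⁻⁴ / 3.77×10⁻⁵ = 70.3 m/s
Converting: 70.3 m/s × 1.944 = 137 knots

137 knots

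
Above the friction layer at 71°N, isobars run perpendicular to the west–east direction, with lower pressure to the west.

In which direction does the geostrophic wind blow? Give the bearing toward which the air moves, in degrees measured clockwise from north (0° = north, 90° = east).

000°

The pressure-gradient force points toward the west (bearing 270°).
Geostrophic balance: in the Northern Hemisphere the Coriolis force deflects motion to the right, so the geostrophic wind blows 90° to the right of the pressure-gradient force (low pressure on the left).
Rotating 270° by 90° clockwise gives 000° — the wind blows toward the north.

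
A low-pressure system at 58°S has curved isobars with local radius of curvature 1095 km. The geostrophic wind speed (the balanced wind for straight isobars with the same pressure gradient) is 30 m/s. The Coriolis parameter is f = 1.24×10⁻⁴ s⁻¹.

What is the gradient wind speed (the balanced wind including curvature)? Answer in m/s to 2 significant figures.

25 m/s

Around a low, centrifugal force acts outward with Coriolis, so pressure-gradient force balances both:
(1/ρ)|∂P/∂n| = fV + V²/R  →  V² + fR·V − fR·V_g = 0
With fR = 1.24×10⁻⁴ × 1095×10³ m = 136 m/s:
V = [−fR + √((fR)² + 4 fR V_g)]/2 = [−136 + √(136² + 4×136×30)]/2 = 25.3 m/s
Subgeostrophic (V < V_g = 30 m/s), as expected around a low.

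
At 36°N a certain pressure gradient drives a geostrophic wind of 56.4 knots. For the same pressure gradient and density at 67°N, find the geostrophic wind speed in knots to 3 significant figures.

With the same pressure gradient and density, V_g ∝ 1/f ∝ 1/sin φ.
V₂ = V₁ · sin φ₁ / sin φ₂ = 56.4 × sin 36° / sin 67°
V₂ = 56.4 × 0.5878/0.9205 = 36.0 knots

36.0 knots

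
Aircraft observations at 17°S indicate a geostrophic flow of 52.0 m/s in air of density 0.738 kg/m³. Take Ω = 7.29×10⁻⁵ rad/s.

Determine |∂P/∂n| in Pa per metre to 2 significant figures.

Coriolis parameter at 17°S:
f = 2Ω sin φ = 2 × 7.29×10⁻⁵ × sin 17° = 4.26×10⁻⁵ s⁻¹
Geostrophic balance rearranged: |∂P/∂n| = f ρ V_g
|∂P/∂n| = 4.26×10⁻⁵ × 0.738 × 52.0 = 1.64×10⁻³ Pa/m

1.6×10⁻³ Pa/m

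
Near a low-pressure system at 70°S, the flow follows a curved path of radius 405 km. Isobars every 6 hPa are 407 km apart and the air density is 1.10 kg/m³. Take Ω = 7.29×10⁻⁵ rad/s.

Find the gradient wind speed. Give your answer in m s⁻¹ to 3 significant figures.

8.48 m s⁻¹

Coriolis parameter at 70°S:
f = 2Ω sin φ = 2 × 7.29×10⁻⁵ × sin 70° = 1.37×10⁻⁴ s⁻¹
Pressure gradient: |∂P/∂n| = 600 Pa / 407000 m = 1.47×10⁻³ Pa/m
Geostrophic speed: V_g = |∂P/∂n|/(fρ) = 1.47×10⁻³/(1.37×10⁻⁴ × 1.10) = 9.78 m/s
Around a low, centrifugal force acts outward with Coriolis, so pressure-gradient force balances both:
(1/ρ)|∂P/∂n| = fV + V²/R  →  V² + fR·V − fR·V_g = 0
With fR = 1.37×10⁻⁴ × 405×10³ m = 55.5 m/s:
V = [−fR + √((fR)² + 4 fR V_g)]/2 = [−55.5 + √(55.5² + 4×55.5×9.78)]/2 = 8.48 m/s
Subgeostrophic (V < V_g = 9.78 m/s), as expected around a low.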